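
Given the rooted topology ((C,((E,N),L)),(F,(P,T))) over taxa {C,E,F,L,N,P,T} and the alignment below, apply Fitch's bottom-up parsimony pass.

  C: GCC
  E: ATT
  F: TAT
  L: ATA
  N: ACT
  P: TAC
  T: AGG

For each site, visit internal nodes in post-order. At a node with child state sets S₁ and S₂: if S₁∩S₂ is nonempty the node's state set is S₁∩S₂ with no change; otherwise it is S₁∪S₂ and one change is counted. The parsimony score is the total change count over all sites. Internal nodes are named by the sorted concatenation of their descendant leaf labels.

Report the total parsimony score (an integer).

11

EN@0: {A} ∩ {A} = {A} (intersection, +0)
ELN@0: {A} ∩ {A} = {A} (intersection, +0)
CELN@0: {G} ∪ {A} = {A,G} (union, +1)
PT@0: {T} ∪ {A} = {A,T} (union, +1)
FPT@0: {T} ∩ {A,T} = {T} (intersection, +0)
CEFLNPT@0: {A,G} ∪ {T} = {A,G,T} (union, +1)
EN@1: {T} ∪ {C} = {C,T} (union, +1)
ELN@1: {C,T} ∩ {T} = {T} (intersection, +0)
CELN@1: {C} ∪ {T} = {C,T} (union, +1)
PT@1: {A} ∪ {G} = {A,G} (union, +1)
FPT@1: {A} ∩ {A,G} = {A} (intersection, +0)
CEFLNPT@1: {C,T} ∪ {A} = {A,C,T} (union, +1)
EN@2: {T} ∩ {T} = {T} (intersection, +0)
ELN@2: {T} ∪ {A} = {A,T} (union, +1)
CELN@2: {C} ∪ {A,T} = {A,C,T} (union, +1)
PT@2: {C} ∪ {G} = {C,G} (union, +1)
FPT@2: {T} ∪ {C,G} = {C,G,T} (union, +1)
CEFLNPT@2: {A,C,T} ∩ {C,G,T} = {C,T} (intersection, +0)
per-site changes: [3, 4, 4]; total = 11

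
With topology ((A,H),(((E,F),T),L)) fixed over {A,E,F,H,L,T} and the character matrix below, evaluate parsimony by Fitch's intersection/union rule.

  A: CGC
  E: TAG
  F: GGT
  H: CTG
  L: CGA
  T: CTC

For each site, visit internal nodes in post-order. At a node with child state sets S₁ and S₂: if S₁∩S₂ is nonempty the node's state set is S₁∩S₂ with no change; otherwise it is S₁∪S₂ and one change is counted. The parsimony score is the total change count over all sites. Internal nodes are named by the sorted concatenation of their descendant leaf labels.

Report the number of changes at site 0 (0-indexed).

2

site 0, node AH: A={C} ∩ H={C} → {C} (+0)
site 0, node EF: E={T} ∪ F={G} → {G,T} (+1)
site 0, node EFT: EF={G,T} ∪ T={C} → {C,G,T} (+1)
site 0, node EFLT: EFT={C,G,T} ∩ L={C} → {C} (+0)
site 0, node AEFHLT: AH={C} ∩ EFLT={C} → {C} (+0)
site 1, node AH: A={G} ∪ H={T} → {G,T} (+1)
site 1, node EF: E={A} ∪ F={G} → {A,G} (+1)
site 1, node EFT: EF={A,G} ∪ T={T} → {A,G,T} (+1)
site 1, node EFLT: EFT={A,G,T} ∩ L={G} → {G} (+0)
site 1, node AEFHLT: AH={G,T} ∩ EFLT={G} → {G} (+0)
site 2, node AH: A={C} ∪ H={G} → {C,G} (+1)
site 2, node EF: E={G} ∪ F={T} → {G,T} (+1)
site 2, node EFT: EF={G,T} ∪ T={C} → {C,G,T} (+1)
site 2, node EFLT: EFT={C,G,T} ∪ L={A} → {A,C,G,T} (+1)
site 2, node AEFHLT: AH={C,G} ∩ EFLT={A,C,G,T} → {C,G} (+0)
per-site changes: [2, 3, 4]; total = 9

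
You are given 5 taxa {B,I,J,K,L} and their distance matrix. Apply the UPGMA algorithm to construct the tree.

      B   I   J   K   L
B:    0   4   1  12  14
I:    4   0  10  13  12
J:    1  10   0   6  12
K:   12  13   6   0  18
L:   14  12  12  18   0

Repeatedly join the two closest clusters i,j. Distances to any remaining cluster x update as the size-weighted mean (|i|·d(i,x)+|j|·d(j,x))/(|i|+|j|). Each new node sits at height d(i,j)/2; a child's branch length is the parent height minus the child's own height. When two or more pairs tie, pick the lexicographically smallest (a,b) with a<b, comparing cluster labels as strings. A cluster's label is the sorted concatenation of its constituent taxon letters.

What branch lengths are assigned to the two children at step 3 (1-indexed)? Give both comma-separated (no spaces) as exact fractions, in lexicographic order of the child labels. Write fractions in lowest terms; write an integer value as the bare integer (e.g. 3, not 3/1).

iteration 1: select B,J (d=1); attach at lengths (1/2, 1/2); label the merged cluster BJ
  updated: d(BJ,I)=7, d(BJ,K)=9, d(BJ,L)=13
iteration 2: select BJ,I (d=7); attach at lengths (3, 7/2); label the merged cluster BIJ
  updated: d(BIJ,K)=31/3, d(BIJ,L)=38/3
iteration 3: select BIJ,K (d=31/3); attach at lengths (5/3, 31/6); label the merged cluster BIJK
  updated: d(BIJK,L)=14
iteration 4: select BIJK,L (d=14); attach at lengths (11/6, 7); label the merged cluster BIJKL
final tree: ((((B:1/2,J:1/2):3,I:7/2):5/3,K:31/6):11/6,L:7)
total length: 139/6

5/3,31/6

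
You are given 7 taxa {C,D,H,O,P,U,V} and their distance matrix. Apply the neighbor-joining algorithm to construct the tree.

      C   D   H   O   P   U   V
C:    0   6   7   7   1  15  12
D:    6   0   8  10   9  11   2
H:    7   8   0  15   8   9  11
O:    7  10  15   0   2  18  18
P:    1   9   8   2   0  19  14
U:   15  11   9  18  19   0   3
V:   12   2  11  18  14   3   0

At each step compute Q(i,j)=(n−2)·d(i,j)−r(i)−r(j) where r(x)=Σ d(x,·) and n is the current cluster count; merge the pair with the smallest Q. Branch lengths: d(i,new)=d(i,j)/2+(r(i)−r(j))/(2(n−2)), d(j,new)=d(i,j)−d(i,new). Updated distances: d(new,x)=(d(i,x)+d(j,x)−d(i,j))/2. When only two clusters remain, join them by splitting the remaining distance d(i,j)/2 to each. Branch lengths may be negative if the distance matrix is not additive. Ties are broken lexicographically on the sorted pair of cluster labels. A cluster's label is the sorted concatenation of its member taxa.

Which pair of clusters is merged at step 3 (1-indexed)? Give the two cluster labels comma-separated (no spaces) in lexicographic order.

step 1: merge (U,V) at d=3, Q=-120; branch lengths U→3, V→0; new cluster UV
  updated: d(C,UV)=12, d(D,UV)=5, d(H,UV)=17/2, d(O,UV)=33/2, d(P,UV)=15
step 2: merge (O,P) at d=2, Q=-155/2; branch lengths O→47/16, P→-15/16; new cluster OP
  updated: d(C,OP)=3, d(D,OP)=17/2, d(H,OP)=21/2, d(OP,UV)=59/4
step 3: merge (C,OP) at d=3, Q=-223/4; branch lengths C→1/24, OP→71/24; new cluster COP
  updated: d(COP,D)=23/4, d(COP,H)=29/4, d(COP,UV)=95/8
step 4: merge (COP,H) at d=29/4, Q=-273/8; branch lengths COP→125/32, H→107/32; new cluster CHOP
  updated: d(CHOP,D)=13/4, d(CHOP,UV)=105/16
step 5: merge (CHOP,D) at d=13/4, Q=-237/16; branch lengths CHOP→77/32, D→27/32; new cluster CDHOP
  updated: d(CDHOP,UV)=133/32
step 6: merge (CDHOP,UV) at d=133/32; branch lengths CDHOP→133/64, UV→133/64; new cluster CDHOPUV
final tree: ((((C:1/24,(O:47/16,P:-15/16):71/24):125/32,H:107/32):77/32,D:27/32):133/64,(U:3,V:0):133/64)
total length: 725/32

C,OP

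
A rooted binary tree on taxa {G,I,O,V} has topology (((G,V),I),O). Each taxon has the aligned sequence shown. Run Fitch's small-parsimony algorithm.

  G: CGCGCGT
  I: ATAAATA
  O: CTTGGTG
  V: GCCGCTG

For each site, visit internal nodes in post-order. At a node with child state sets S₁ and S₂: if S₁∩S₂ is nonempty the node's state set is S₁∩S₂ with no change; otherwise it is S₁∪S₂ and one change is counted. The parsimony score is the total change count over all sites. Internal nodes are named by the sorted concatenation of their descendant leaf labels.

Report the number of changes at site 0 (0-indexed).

GV@0: {C} ∪ {G} = {C,G} (union, +1)
GIV@0: {C,G} ∪ {A} = {A,C,G} (union, +1)
GIOV@0: {A,C,G} ∩ {C} = {C} (intersection, +0)
GV@1: {G} ∪ {C} = {C,G} (union, +1)
GIV@1: {C,G} ∪ {T} = {C,G,T} (union, +1)
GIOV@1: {C,G,T} ∩ {T} = {T} (intersection, +0)
GV@2: {C} ∩ {C} = {C} (intersection, +0)
GIV@2: {C} ∪ {A} = {A,C} (union, +1)
GIOV@2: {A,C} ∪ {T} = {A,C,T} (union, +1)
GV@3: {G} ∩ {G} = {G} (intersection, +0)
GIV@3: {G} ∪ {A} = {A,G} (union, +1)
GIOV@3: {A,G} ∩ {G} = {G} (intersection, +0)
GV@4: {C} ∩ {C} = {C} (intersection, +0)
GIV@4: {C} ∪ {A} = {A,C} (union, +1)
GIOV@4: {A,C} ∪ {G} = {A,C,G} (union, +1)
GV@5: {G} ∪ {T} = {G,T} (union, +1)
GIV@5: {G,T} ∩ {T} = {T} (intersection, +0)
GIOV@5: {T} ∩ {T} = {T} (intersection, +0)
GV@6: {T} ∪ {G} = {G,T} (union, +1)
GIV@6: {G,T} ∪ {A} = {A,G,T} (union, +1)
GIOV@6: {A,G,T} ∩ {G} = {G} (intersection, +0)
per-site changes: [2, 2, 2, 1, 2, 1, 2]; total = 12

2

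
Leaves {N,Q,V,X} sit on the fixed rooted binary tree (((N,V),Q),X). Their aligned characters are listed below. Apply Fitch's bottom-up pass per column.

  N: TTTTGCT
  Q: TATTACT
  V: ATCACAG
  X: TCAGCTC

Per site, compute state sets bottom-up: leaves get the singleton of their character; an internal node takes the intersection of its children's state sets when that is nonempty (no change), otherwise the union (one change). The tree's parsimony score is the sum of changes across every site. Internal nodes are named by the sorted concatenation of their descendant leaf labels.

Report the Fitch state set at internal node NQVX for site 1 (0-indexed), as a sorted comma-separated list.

[col 0] NV: children N:{T}, V:{A} ∪→ {A,T}; cost 1
[col 0] NQV: children NV:{A,T}, Q:{T} ∩→ {T}; cost 0
[col 0] NQVX: children NQV:{T}, X:{T} ∩→ {T}; cost 0
[col 1] NV: children N:{T}, V:{T} ∩→ {T}; cost 0
[col 1] NQV: children NV:{T}, Q:{A} ∪→ {A,T}; cost 1
[col 1] NQVX: children NQV:{A,T}, X:{C} ∪→ {A,C,T}; cost 1
[col 2] NV: children N:{T}, V:{C} ∪→ {C,T}; cost 1
[col 2] NQV: children NV:{C,T}, Q:{T} ∩→ {T}; cost 0
[col 2] NQVX: children NQV:{T}, X:{A} ∪→ {A,T}; cost 1
[col 3] NV: children N:{T}, V:{A} ∪→ {A,T}; cost 1
[col 3] NQV: children NV:{A,T}, Q:{T} ∩→ {T}; cost 0
[col 3] NQVX: children NQV:{T}, X:{G} ∪→ {G,T}; cost 1
[col 4] NV: children N:{G}, V:{C} ∪→ {C,G}; cost 1
[col 4] NQV: children NV:{C,G}, Q:{A} ∪→ {A,C,G}; cost 1
[col 4] NQVX: children NQV:{A,C,G}, X:{C} ∩→ {C}; cost 0
[col 5] NV: children N:{C}, V:{A} ∪→ {A,C}; cost 1
[col 5] NQV: children NV:{A,C}, Q:{C} ∩→ {C}; cost 0
[col 5] NQVX: children NQV:{C}, X:{T} ∪→ {C,T}; cost 1
[col 6] NV: children N:{T}, V:{G} ∪→ {G,T}; cost 1
[col 6] NQV: children NV:{G,T}, Q:{T} ∩→ {T}; cost 0
[col 6] NQVX: children NQV:{T}, X:{C} ∪→ {C,T}; cost 1
per-site changes: [1, 2, 2, 2, 2, 2, 2]; total = 13

A,C,T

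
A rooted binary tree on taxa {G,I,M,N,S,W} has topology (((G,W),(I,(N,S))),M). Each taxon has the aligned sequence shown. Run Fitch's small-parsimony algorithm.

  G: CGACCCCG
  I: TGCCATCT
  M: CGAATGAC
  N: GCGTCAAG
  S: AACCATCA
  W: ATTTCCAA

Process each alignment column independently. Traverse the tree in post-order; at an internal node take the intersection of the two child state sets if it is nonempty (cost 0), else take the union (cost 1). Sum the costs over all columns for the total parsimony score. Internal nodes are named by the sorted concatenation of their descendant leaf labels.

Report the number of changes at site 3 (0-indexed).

site 0, node GW: G={C} ∪ W={A} → {A,C} (+1)
site 0, node NS: N={G} ∪ S={A} → {A,G} (+1)
site 0, node INS: I={T} ∪ NS={A,G} → {A,G,T} (+1)
site 0, node GINSW: GW={A,C} ∩ INS={A,G,T} → {A} (+0)
site 0, node GIMNSW: GINSW={A} ∪ M={C} → {A,C} (+1)
site 1, node GW: G={G} ∪ W={T} → {G,T} (+1)
site 1, node NS: N={C} ∪ S={A} → {A,C} (+1)
site 1, node INS: I={G} ∪ NS={A,C} → {A,C,G} (+1)
site 1, node GINSW: GW={G,T} ∩ INS={A,C,G} → {G} (+0)
site 1, node GIMNSW: GINSW={G} ∩ M={G} → {G} (+0)
site 2, node GW: G={A} ∪ W={T} → {A,T} (+1)
site 2, node NS: N={G} ∪ S={C} → {C,G} (+1)
site 2, node INS: I={C} ∩ NS={C,G} → {C} (+0)
site 2, node GINSW: GW={A,T} ∪ INS={C} → {A,C,T} (+1)
site 2, node GIMNSW: GINSW={A,C,T} ∩ M={A} → {A} (+0)
site 3, node GW: G={C} ∪ W={T} → {C,T} (+1)
site 3, node NS: N={T} ∪ S={C} → {C,T} (+1)
site 3, node INS: I={C} ∩ NS={C,T} → {C} (+0)
site 3, node GINSW: GW={C,T} ∩ INS={C} → {C} (+0)
site 3, node GIMNSW: GINSW={C} ∪ M={A} → {A,C} (+1)
site 4, node GW: G={C} ∩ W={C} → {C} (+0)
site 4, node NS: N={C} ∪ S={A} → {A,C} (+1)
site 4, node INS: I={A} ∩ NS={A,C} → {A} (+0)
site 4, node GINSW: GW={C} ∪ INS={A} → {A,C} (+1)
site 4, node GIMNSW: GINSW={A,C} ∪ M={T} → {A,C,T} (+1)
site 5, node GW: G={C} ∩ W={C} → {C} (+0)
site 5, node NS: N={A} ∪ S={T} → {A,T} (+1)
site 5, node INS: I={T} ∩ NS={A,T} → {T} (+0)
site 5, node GINSW: GW={C} ∪ INS={T} → {C,T} (+1)
site 5, node GIMNSW: GINSW={C,T} ∪ M={G} → {C,G,T} (+1)
site 6, node GW: G={C} ∪ W={A} → {A,C} (+1)
site 6, node NS: N={A} ∪ S={C} → {A,C} (+1)
site 6, node INS: I={C} ∩ NS={A,C} → {C} (+0)
site 6, node GINSW: GW={A,C} ∩ INS={C} → {C} (+0)
site 6, node GIMNSW: GINSW={C} ∪ M={A} → {A,C} (+1)
site 7, node GW: G={G} ∪ W={A} → {A,G} (+1)
site 7, node NS: N={G} ∪ S={A} → {A,G} (+1)
site 7, node INS: I={T} ∪ NS={A,G} → {A,G,T} (+1)
site 7, node GINSW: GW={A,G} ∩ INS={A,G,T} → {A,G} (+0)
site 7, node GIMNSW: GINSW={A,G} ∪ M={C} → {A,C,G} (+1)
per-site changes: [4, 3, 3, 3, 3, 3, 3, 4]; total = 26

3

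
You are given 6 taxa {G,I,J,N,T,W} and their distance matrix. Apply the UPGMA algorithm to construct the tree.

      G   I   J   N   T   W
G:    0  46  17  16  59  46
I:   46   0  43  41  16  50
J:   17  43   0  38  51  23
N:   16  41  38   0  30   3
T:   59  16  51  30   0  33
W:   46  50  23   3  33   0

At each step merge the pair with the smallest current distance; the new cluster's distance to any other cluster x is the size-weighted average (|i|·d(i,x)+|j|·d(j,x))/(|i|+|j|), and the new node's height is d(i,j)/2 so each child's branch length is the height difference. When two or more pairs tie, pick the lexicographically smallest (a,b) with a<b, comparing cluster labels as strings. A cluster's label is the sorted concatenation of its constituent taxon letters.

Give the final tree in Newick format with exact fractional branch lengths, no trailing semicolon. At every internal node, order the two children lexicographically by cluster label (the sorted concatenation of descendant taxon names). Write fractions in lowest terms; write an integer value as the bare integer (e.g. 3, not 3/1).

1. join N+W (d=3) ⇒ NW; edges |N|=3/2, |W|=3/2
  updated: d(G,NW)=31, d(I,NW)=91/2, d(J,NW)=61/2, d(NW,T)=63/2
2. join I+T (d=16) ⇒ IT; edges |I|=8, |T|=8
  updated: d(G,IT)=105/2, d(IT,J)=47, d(IT,NW)=77/2
3. join G+J (d=17) ⇒ GJ; edges |G|=17/2, |J|=17/2
  updated: d(GJ,IT)=199/4, d(GJ,NW)=123/4
4. join GJ+NW (d=123/4) ⇒ GJNW; edges |GJ|=55/8, |NW|=111/8
  updated: d(GJNW,IT)=353/8
5. join GJNW+IT (d=353/8) ⇒ GIJNTW; edges |GJNW|=107/16, |IT|=225/16
final tree: (((G:17/2,J:17/2):55/8,(N:3/2,W:3/2):111/8):107/16,(I:8,T:8):225/16)
total length: 155/2

(((G:17/2,J:17/2):55/8,(N:3/2,W:3/2):111/8):107/16,(I:8,T:8):225/16)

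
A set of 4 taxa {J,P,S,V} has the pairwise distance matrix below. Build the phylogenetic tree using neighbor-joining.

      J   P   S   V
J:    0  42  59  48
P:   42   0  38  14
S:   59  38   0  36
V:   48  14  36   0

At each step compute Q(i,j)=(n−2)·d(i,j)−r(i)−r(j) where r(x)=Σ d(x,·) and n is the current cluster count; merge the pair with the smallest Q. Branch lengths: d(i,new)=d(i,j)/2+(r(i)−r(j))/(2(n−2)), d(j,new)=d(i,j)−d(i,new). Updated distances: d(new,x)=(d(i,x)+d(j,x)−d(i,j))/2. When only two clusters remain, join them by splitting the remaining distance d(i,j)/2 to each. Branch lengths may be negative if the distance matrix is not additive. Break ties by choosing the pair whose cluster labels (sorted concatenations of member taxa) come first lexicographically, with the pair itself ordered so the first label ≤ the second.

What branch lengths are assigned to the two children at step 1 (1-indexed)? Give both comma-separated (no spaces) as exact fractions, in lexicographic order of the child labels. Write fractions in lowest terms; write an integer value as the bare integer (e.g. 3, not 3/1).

iteration 1: select J,S (d=59, Q=-164); attach at lengths (67/2, 51/2); label the merged cluster JS
  updated: d(JS,P)=21/2, d(JS,V)=25/2
iteration 2: select JS,P (d=21/2, Q=-37); attach at lengths (9/2, 6); label the merged cluster JPS
  updated: d(JPS,V)=8
iteration 3: select JPS,V (d=8); attach at lengths (4, 4); label the merged cluster JPSV
final tree: (((J:67/2,S:51/2):9/2,P:6):4,V:4)
total length: 155/2

67/2,51/2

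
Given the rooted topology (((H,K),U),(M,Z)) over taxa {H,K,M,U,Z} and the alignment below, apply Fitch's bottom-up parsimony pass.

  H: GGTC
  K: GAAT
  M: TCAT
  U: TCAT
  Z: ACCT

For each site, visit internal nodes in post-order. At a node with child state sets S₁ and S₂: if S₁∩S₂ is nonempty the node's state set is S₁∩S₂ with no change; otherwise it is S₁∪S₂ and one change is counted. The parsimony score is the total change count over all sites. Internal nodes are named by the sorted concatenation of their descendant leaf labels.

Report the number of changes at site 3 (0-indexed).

[col 0] HK: children H:{G}, K:{G} ∩→ {G}; cost 0
[col 0] HKU: children HK:{G}, U:{T} ∪→ {G,T}; cost 1
[col 0] MZ: children M:{T}, Z:{A} ∪→ {A,T}; cost 1
[col 0] HKMUZ: children HKU:{G,T}, MZ:{A,T} ∩→ {T}; cost 0
[col 1] HK: children H:{G}, K:{A} ∪→ {A,G}; cost 1
[col 1] HKU: children HK:{A,G}, U:{C} ∪→ {A,C,G}; cost 1
[col 1] MZ: children M:{C}, Z:{C} ∩→ {C}; cost 0
[col 1] HKMUZ: children HKU:{A,C,G}, MZ:{C} ∩→ {C}; cost 0
[col 2] HK: children H:{T}, K:{A} ∪→ {A,T}; cost 1
[col 2] HKU: children HK:{A,T}, U:{A} ∩→ {A}; cost 0
[col 2] MZ: children M:{A}, Z:{C} ∪→ {A,C}; cost 1
[col 2] HKMUZ: children HKU:{A}, MZ:{A,C} ∩→ {A}; cost 0
[col 3] HK: children H:{C}, K:{T} ∪→ {C,T}; cost 1
[col 3] HKU: children HK:{C,T}, U:{T} ∩→ {T}; cost 0
[col 3] MZ: children M:{T}, Z:{T} ∩→ {T}; cost 0
[col 3] HKMUZ: children HKU:{T}, MZ:{T} ∩→ {T}; cost 0
per-site changes: [2, 2, 2, 1]; total = 7

1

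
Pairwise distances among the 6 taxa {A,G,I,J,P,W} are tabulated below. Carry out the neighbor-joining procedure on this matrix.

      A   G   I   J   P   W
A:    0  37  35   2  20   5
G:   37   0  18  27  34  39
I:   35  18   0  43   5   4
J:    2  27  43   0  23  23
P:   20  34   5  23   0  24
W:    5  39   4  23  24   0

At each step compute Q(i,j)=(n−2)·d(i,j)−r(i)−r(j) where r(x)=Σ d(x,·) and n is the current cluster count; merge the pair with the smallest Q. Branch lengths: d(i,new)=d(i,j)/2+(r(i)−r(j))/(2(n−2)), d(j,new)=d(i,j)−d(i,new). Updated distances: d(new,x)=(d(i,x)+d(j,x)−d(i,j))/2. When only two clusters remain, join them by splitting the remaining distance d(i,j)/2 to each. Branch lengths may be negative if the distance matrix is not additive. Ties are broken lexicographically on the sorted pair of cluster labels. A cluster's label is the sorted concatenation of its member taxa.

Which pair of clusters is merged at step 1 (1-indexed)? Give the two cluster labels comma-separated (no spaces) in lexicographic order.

iteration 1: select A,J (d=2, Q=-209); attach at lengths (-11/8, 27/8); label the merged cluster AJ
  updated: d(AJ,G)=31, d(AJ,I)=38, d(AJ,P)=41/2, d(AJ,W)=13
iteration 2: select AJ,W (d=13, Q=-287/2); attach at lengths (41/4, 11/4); label the merged cluster AJW
  updated: d(AJW,G)=57/2, d(AJW,I)=29/2, d(AJW,P)=63/4
iteration 3: select AJW,G (d=57/2, Q=-329/4); attach at lengths (141/16, 315/16); label the merged cluster AGJW
  updated: d(AGJW,I)=2, d(AGJW,P)=85/8
iteration 4: select AGJW,I (d=2, Q=-141/8); attach at lengths (61/16, -29/16); label the merged cluster AGIJW
  updated: d(AGIJW,P)=109/16
iteration 5: select AGIJW,P (d=109/16); attach at lengths (109/32, 109/32); label the merged cluster AGIJPW
final tree: (((((A:-11/8,J:27/8):41/4,W:11/4):141/16,G:315/16):61/16,I:-29/16):109/32,P:109/32)
total length: 837/16

A,J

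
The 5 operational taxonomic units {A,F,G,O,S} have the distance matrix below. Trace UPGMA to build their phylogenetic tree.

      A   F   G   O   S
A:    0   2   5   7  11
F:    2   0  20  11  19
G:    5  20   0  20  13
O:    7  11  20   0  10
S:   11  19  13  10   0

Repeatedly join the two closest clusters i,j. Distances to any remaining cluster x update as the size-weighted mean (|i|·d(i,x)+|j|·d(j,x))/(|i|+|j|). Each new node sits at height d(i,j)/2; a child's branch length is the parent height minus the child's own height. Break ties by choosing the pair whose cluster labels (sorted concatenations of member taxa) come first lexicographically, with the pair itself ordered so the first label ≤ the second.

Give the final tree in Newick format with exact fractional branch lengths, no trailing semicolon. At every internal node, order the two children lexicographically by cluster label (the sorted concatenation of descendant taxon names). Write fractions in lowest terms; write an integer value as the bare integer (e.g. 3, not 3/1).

1. join A+F (d=2) ⇒ AF; edges |A|=1, |F|=1
  updated: d(AF,G)=25/2, d(AF,O)=9, d(AF,S)=15
2. join AF+O (d=9) ⇒ AFO; edges |AF|=7/2, |O|=9/2
  updated: d(AFO,G)=15, d(AFO,S)=40/3
3. join G+S (d=13) ⇒ GS; edges |G|=13/2, |S|=13/2
  updated: d(AFO,GS)=85/6
4. join AFO+GS (d=85/6) ⇒ AFGOS; edges |AFO|=31/12, |GS|=7/12
final tree: (((A:1,F:1):7/2,O:9/2):31/12,(G:13/2,S:13/2):7/12)
total length: 157/6

(((A:1,F:1):7/2,O:9/2):31/12,(G:13/2,S:13/2):7/12)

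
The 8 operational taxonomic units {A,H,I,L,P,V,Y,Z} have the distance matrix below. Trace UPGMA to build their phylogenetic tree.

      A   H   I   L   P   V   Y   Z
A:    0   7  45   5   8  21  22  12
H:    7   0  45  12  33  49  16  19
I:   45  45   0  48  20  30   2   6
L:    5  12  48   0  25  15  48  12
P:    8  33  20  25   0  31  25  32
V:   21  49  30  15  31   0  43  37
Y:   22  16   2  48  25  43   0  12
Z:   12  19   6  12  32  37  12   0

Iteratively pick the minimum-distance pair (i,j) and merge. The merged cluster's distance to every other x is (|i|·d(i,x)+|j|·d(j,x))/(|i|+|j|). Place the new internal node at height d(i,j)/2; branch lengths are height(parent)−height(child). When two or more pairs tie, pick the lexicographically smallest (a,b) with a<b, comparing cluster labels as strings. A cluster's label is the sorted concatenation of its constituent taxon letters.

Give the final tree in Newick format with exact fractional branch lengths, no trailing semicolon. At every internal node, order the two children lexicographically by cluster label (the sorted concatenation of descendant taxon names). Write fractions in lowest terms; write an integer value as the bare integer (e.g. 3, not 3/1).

(((((A:5/2,L:5/2):9/4,H:19/4):25/4,P:11):10/3,((I:1,Y:1):7/2,Z:9/2):59/6):38/21,V:113/7)

step 1: merge (I,Y) at d=2; branch lengths I→1, Y→1; new cluster IY
  updated: d(A,IY)=67/2, d(H,IY)=61/2, d(IY,L)=48, d(IY,P)=45/2, d(IY,V)=73/2, d(IY,Z)=9
step 2: merge (A,L) at d=5; branch lengths A→5/2, L→5/2; new cluster AL
  updated: d(AL,H)=19/2, d(AL,IY)=163/4, d(AL,P)=33/2, d(AL,V)=18, d(AL,Z)=12
step 3: merge (IY,Z) at d=9; branch lengths IY→7/2, Z→9/2; new cluster IYZ
  updated: d(AL,IYZ)=187/6, d(H,IYZ)=80/3, d(IYZ,P)=77/3, d(IYZ,V)=110/3
step 4: merge (AL,H) at d=19/2; branch lengths AL→9/4, H→19/4; new cluster AHL
  updated: d(AHL,IYZ)=89/3, d(AHL,P)=22, d(AHL,V)=85/3
step 5: merge (AHL,P) at d=22; branch lengths AHL→25/4, P→11; new cluster AHLP
  updated: d(AHLP,IYZ)=86/3, d(AHLP,V)=29
step 6: merge (AHLP,IYZ) at d=86/3; branch lengths AHLP→10/3, IYZ→59/6; new cluster AHILPYZ
  updated: d(AHILPYZ,V)=226/7
step 7: merge (AHILPYZ,V) at d=226/7; branch lengths AHILPYZ→38/21, V→113/7; new cluster AHILPVYZ
final tree: (((((A:5/2,L:5/2):9/4,H:19/4):25/4,P:11):10/3,((I:1,Y:1):7/2,Z:9/2):59/6):38/21,V:113/7)
total length: 5911/84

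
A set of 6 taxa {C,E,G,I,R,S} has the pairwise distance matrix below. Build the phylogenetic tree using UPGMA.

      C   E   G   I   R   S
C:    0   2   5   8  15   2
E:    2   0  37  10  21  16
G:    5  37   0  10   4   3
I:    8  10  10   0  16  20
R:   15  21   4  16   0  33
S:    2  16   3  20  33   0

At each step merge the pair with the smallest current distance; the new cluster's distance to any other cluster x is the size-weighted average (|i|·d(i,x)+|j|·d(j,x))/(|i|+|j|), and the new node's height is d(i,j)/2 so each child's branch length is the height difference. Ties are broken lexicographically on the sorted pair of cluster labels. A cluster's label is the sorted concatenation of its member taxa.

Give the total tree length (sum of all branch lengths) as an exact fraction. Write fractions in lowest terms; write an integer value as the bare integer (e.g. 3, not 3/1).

1. join C+E (d=2) ⇒ CE; edges |C|=1, |E|=1
  updated: d(CE,G)=21, d(CE,I)=9, d(CE,R)=18, d(CE,S)=9
2. join G+S (d=3) ⇒ GS; edges |G|=3/2, |S|=3/2
  updated: d(CE,GS)=15, d(GS,I)=15, d(GS,R)=37/2
3. join CE+I (d=9) ⇒ CEI; edges |CE|=7/2, |I|=9/2
  updated: d(CEI,GS)=15, d(CEI,R)=52/3
4. join CEI+GS (d=15) ⇒ CEGIS; edges |CEI|=3, |GS|=6
  updated: d(CEGIS,R)=89/5
5. join CEGIS+R (d=89/5) ⇒ CEGIRS; edges |CEGIS|=7/5, |R|=89/10
final tree: ((((C:1,E:1):7/2,I:9/2):3,(G:3/2,S:3/2):6):7/5,R:89/10)
total length: 323/10

323/10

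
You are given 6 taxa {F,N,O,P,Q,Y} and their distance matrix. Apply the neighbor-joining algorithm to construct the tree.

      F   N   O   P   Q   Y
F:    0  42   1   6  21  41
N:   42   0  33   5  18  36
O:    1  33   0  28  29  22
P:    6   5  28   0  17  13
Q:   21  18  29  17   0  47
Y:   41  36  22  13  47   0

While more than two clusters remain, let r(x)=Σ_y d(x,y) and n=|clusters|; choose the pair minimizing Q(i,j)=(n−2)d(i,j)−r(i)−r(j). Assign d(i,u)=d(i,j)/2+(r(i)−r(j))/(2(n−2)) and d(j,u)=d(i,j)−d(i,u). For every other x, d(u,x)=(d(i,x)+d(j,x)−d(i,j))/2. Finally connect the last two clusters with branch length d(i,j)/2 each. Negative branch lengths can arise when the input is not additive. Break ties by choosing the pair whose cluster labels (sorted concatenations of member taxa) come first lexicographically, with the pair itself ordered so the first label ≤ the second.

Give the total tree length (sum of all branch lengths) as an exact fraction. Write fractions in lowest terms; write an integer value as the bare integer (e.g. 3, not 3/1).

step 1: merge (F,O) at d=1, Q=-220; branch lengths F→1/4, O→3/4; new cluster FO
  updated: d(FO,N)=37, d(FO,P)=33/2, d(FO,Q)=49/2, d(FO,Y)=31
step 2: merge (N,Q) at d=18, Q=-297/2; branch lengths N→29/4, Q→43/4; new cluster NQ
  updated: d(FO,NQ)=87/4, d(NQ,P)=2, d(NQ,Y)=65/2
step 3: merge (FO,Y) at d=31, Q=-335/4; branch lengths FO→219/16, Y→277/16; new cluster FOY
  updated: d(FOY,NQ)=93/8, d(FOY,P)=-3/4
step 4: merge (FOY,NQ) at d=93/8, Q=-103/8; branch lengths FOY→71/16, NQ→115/16; new cluster FNOQY
  updated: d(FNOQY,P)=-83/16
step 5: merge (FNOQY,P) at d=-83/16; branch lengths FNOQY→-83/32, P→-83/32; new cluster FNOPQY
final tree: ((((F:1/4,O:3/4):219/16,Y:277/16):71/16,(N:29/4,Q:43/4):115/16):-83/32,P:-83/32)
total length: 903/16

903/16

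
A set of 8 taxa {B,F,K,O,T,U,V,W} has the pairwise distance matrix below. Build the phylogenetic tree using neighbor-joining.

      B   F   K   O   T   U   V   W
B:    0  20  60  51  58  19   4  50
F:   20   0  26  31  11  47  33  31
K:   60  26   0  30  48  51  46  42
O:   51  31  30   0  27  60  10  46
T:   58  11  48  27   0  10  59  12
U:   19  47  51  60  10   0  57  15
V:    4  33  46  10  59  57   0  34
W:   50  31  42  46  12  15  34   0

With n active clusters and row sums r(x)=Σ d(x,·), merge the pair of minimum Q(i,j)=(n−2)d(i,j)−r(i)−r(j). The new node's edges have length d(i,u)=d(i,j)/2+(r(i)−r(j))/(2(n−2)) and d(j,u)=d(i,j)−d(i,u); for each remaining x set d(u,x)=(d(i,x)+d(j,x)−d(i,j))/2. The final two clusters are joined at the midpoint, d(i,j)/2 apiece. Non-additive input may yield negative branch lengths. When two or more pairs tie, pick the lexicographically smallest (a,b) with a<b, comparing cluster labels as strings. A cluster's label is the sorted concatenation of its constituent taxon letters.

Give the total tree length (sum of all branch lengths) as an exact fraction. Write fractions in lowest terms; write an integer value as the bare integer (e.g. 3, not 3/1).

step 1: merge (B,V) at d=4, Q=-481; branch lengths B→43/12, V→5/12; new cluster BV
  updated: d(BV,F)=49/2, d(BV,K)=51, d(BV,O)=57/2, d(BV,T)=113/2, d(BV,U)=36, d(BV,W)=40
step 2: merge (T,U) at d=10, Q=-667/2; branch lengths T→-9/20, U→209/20; new cluster TU
  updated: d(BV,TU)=165/4, d(F,TU)=24, d(K,TU)=89/2, d(O,TU)=77/2, d(TU,W)=17/2
step 3: merge (TU,W) at d=17/2, Q=-1161/4; branch lengths TU→93/32, W→179/32; new cluster TUW
  updated: d(BV,TUW)=291/8, d(F,TUW)=93/4, d(K,TUW)=39, d(O,TUW)=38
step 4: merge (K,O) at d=30, Q=-367/2; branch lengths K→217/12, O→143/12; new cluster KO
  updated: d(BV,KO)=99/4, d(F,KO)=27/2, d(KO,TUW)=47/2
step 5: merge (BV,F) at d=49/2, Q=-783/8; branch lengths BV→587/32, F→197/32; new cluster BFV
  updated: d(BFV,KO)=55/8, d(BFV,TUW)=281/16
step 6: merge (BFV,KO) at d=55/8, Q=-767/16; branch lengths BFV→15/32, KO→205/32; new cluster BFKOV
  updated: d(BFKOV,TUW)=547/32
step 7: merge (BFKOV,TUW) at d=547/32; branch lengths BFKOV→547/64, TUW→547/64; new cluster BFKOTUVW
final tree: ((((B:43/12,V:5/12):587/32,F:197/32):15/32,(K:217/12,O:143/12):205/32):547/64,((T:-9/20,U:209/20):93/32,W:179/32):547/64)
total length: 3231/32

3231/32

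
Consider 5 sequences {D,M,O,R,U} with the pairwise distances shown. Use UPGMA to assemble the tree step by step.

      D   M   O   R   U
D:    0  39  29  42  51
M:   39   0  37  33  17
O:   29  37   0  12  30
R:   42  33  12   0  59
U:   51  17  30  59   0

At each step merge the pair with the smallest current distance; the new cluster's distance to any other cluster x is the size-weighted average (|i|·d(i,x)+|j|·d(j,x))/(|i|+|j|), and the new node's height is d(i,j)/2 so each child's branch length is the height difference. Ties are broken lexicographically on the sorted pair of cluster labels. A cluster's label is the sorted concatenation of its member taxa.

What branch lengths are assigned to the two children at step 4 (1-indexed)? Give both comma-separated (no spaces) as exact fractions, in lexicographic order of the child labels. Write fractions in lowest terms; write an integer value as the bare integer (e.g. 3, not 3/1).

3,49/4

1. join O+R (d=12) ⇒ OR; edges |O|=6, |R|=6
  updated: d(D,OR)=71/2, d(M,OR)=35, d(OR,U)=89/2
2. join M+U (d=17) ⇒ MU; edges |M|=17/2, |U|=17/2
  updated: d(D,MU)=45, d(MU,OR)=159/4
3. join D+OR (d=71/2) ⇒ DOR; edges |D|=71/4, |OR|=47/4
  updated: d(DOR,MU)=83/2
4. join DOR+MU (d=83/2) ⇒ DMORU; edges |DOR|=3, |MU|=49/4
final tree: ((D:71/4,(O:6,R:6):47/4):3,(M:17/2,U:17/2):49/4)
total length: 295/4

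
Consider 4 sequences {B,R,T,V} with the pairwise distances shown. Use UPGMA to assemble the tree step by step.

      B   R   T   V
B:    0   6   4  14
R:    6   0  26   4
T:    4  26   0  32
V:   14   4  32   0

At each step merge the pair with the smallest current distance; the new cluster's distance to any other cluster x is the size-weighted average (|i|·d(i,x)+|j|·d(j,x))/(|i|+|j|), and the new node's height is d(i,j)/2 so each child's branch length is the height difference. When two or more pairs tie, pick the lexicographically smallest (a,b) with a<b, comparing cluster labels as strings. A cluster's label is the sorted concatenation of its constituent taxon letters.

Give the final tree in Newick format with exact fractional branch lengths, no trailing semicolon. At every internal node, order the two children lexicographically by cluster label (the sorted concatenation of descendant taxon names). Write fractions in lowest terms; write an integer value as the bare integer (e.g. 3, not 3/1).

((B:2,T:2):31/4,(R:2,V:2):31/4)

step 1: merge (B,T) at d=4; branch lengths B→2, T→2; new cluster BT
  updated: d(BT,R)=16, d(BT,V)=23
step 2: merge (R,V) at d=4; branch lengths R→2, V→2; new cluster RV
  updated: d(BT,RV)=39/2
step 3: merge (BT,RV) at d=39/2; branch lengths BT→31/4, RV→31/4; new cluster BRTV
final tree: ((B:2,T:2):31/4,(R:2,V:2):31/4)
total length: 47/2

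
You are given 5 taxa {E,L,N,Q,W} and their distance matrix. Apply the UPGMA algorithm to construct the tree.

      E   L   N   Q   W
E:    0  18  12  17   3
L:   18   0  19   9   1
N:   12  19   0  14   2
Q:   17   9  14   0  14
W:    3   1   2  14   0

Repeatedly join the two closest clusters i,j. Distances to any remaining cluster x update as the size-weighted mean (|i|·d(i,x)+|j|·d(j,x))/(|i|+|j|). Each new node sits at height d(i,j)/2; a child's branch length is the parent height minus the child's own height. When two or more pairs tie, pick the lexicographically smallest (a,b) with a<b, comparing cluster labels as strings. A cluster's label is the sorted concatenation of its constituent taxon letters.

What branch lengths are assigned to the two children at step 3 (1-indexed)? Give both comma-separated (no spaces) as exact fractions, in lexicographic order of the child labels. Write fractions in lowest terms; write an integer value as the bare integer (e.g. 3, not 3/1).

step 1: merge (L,W) at d=1; branch lengths L→1/2, W→1/2; new cluster LW
  updated: d(E,LW)=21/2, d(LW,N)=21/2, d(LW,Q)=23/2
step 2: merge (E,LW) at d=21/2; branch lengths E→21/4, LW→19/4; new cluster ELW
  updated: d(ELW,N)=11, d(ELW,Q)=40/3
step 3: merge (ELW,N) at d=11; branch lengths ELW→1/4, N→11/2; new cluster ELNW
  updated: d(ELNW,Q)=27/2
step 4: merge (ELNW,Q) at d=27/2; branch lengths ELNW→5/4, Q→27/4; new cluster ELNQW
final tree: (((E:21/4,(L:1/2,W:1/2):19/4):1/4,N:11/2):5/4,Q:27/4)
total length: 99/4

1/4,11/2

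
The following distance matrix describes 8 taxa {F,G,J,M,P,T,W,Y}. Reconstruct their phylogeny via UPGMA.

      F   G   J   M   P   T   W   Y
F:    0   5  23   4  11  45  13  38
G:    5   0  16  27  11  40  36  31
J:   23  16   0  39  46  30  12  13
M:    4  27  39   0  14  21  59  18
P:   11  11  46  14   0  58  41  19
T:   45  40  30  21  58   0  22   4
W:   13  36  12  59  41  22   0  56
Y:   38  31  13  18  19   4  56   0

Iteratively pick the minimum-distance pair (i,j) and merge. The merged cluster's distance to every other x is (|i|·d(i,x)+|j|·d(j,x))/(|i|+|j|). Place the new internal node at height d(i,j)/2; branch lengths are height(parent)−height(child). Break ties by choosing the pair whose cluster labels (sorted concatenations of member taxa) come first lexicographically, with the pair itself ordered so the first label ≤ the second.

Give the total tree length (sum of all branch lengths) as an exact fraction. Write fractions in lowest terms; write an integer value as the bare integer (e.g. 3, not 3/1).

step 1: merge (F,M) at d=4; branch lengths F→2, M→2; new cluster FM
  updated: d(FM,G)=16, d(FM,J)=31, d(FM,P)=25/2, d(FM,T)=33, d(FM,W)=36, d(FM,Y)=28
step 2: merge (T,Y) at d=4; branch lengths T→2, Y→2; new cluster TY
  updated: d(FM,TY)=61/2, d(G,TY)=71/2, d(J,TY)=43/2, d(P,TY)=77/2, d(TY,W)=39
step 3: merge (G,P) at d=11; branch lengths G→11/2, P→11/2; new cluster GP
  updated: d(FM,GP)=57/4, d(GP,J)=31, d(GP,TY)=37, d(GP,W)=77/2
step 4: merge (J,W) at d=12; branch lengths J→6, W→6; new cluster JW
  updated: d(FM,JW)=67/2, d(GP,JW)=139/4, d(JW,TY)=121/4
step 5: merge (FM,GP) at d=57/4; branch lengths FM→41/8, GP→13/8; new cluster FGMP
  updated: d(FGMP,JW)=273/8, d(FGMP,TY)=135/4
step 6: merge (JW,TY) at d=121/4; branch lengths JW→73/8, TY→105/8; new cluster JTWY
  updated: d(FGMP,JTWY)=543/16
step 7: merge (FGMP,JTWY) at d=543/16; branch lengths FGMP→315/32, JTWY→59/32; new cluster FGJMPTWY
final tree: (((F:2,M:2):41/8,(G:11/2,P:11/2):13/8):315/32,((J:6,W:6):73/8,(T:2,Y:2):105/8):59/32)
total length: 1147/16

1147/16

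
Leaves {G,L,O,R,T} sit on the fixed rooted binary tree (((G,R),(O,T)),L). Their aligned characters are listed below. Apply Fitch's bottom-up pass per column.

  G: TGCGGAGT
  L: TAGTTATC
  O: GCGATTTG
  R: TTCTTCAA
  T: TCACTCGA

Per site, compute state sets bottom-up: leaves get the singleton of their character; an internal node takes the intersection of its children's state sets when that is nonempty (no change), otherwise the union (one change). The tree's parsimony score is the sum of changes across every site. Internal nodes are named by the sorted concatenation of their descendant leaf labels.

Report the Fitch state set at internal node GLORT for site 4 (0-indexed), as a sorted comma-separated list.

[col 0] GR: children G:{T}, R:{T} ∩→ {T}; cost 0
[col 0] OT: children O:{G}, T:{T} ∪→ {G,T}; cost 1
[col 0] GORT: children GR:{T}, OT:{G,T} ∩→ {T}; cost 0
[col 0] GLORT: children GORT:{T}, L:{T} ∩→ {T}; cost 0
[col 1] GR: children G:{G}, R:{T} ∪→ {G,T}; cost 1
[col 1] OT: children O:{C}, T:{C} ∩→ {C}; cost 0
[col 1] GORT: children GR:{G,T}, OT:{C} ∪→ {C,G,T}; cost 1
[col 1] GLORT: children GORT:{C,G,T}, L:{A} ∪→ {A,C,G,T}; cost 1
[col 2] GR: children G:{C}, R:{C} ∩→ {C}; cost 0
[col 2] OT: children O:{G}, T:{A} ∪→ {A,G}; cost 1
[col 2] GORT: children GR:{C}, OT:{A,G} ∪→ {A,C,G}; cost 1
[col 2] GLORT: children GORT:{A,C,G}, L:{G} ∩→ {G}; cost 0
[col 3] GR: children G:{G}, R:{T} ∪→ {G,T}; cost 1
[col 3] OT: children O:{A}, T:{C} ∪→ {A,C}; cost 1
[col 3] GORT: children GR:{G,T}, OT:{A,C} ∪→ {A,C,G,T}; cost 1
[col 3] GLORT: children GORT:{A,C,G,T}, L:{T} ∩→ {T}; cost 0
[col 4] GR: children G:{G}, R:{T} ∪→ {G,T}; cost 1
[col 4] OT: children O:{T}, T:{T} ∩→ {T}; cost 0
[col 4] GORT: children GR:{G,T}, OT:{T} ∩→ {T}; cost 0
[col 4] GLORT: children GORT:{T}, L:{T} ∩→ {T}; cost 0
[col 5] GR: children G:{A}, R:{C} ∪→ {A,C}; cost 1
[col 5] OT: children O:{T}, T:{C} ∪→ {C,T}; cost 1
[col 5] GORT: children GR:{A,C}, OT:{C,T} ∩→ {C}; cost 0
[col 5] GLORT: children GORT:{C}, L:{A} ∪→ {A,C}; cost 1
[col 6] GR: children G:{G}, R:{A} ∪→ {A,G}; cost 1
[col 6] OT: children O:{T}, T:{G} ∪→ {G,T}; cost 1
[col 6] GORT: children GR:{A,G}, OT:{G,T} ∩→ {G}; cost 0
[col 6] GLORT: children GORT:{G}, L:{T} ∪→ {G,T}; cost 1
[col 7] GR: children G:{T}, R:{A} ∪→ {A,T}; cost 1
[col 7] OT: children O:{G}, T:{A} ∪→ {A,G}; cost 1
[col 7] GORT: children GR:{A,T}, OT:{A,G} ∩→ {A}; cost 0
[col 7] GLORT: children GORT:{A}, L:{C} ∪→ {A,C}; cost 1
per-site changes: [1, 3, 2, 3, 1, 3, 3, 3]; total = 19

T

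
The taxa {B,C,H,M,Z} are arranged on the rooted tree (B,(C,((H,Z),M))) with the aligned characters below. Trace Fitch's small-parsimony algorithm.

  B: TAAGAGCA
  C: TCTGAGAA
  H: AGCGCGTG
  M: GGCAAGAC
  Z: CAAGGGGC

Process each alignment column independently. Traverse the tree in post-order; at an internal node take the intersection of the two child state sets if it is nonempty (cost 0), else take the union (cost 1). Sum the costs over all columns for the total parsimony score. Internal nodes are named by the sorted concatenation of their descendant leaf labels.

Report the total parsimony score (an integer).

17

HZ@0: {A} ∪ {C} = {A,C} (union, +1)
HMZ@0: {A,C} ∪ {G} = {A,C,G} (union, +1)
CHMZ@0: {T} ∪ {A,C,G} = {A,C,G,T} (union, +1)
BCHMZ@0: {T} ∩ {A,C,G,T} = {T} (intersection, +0)
HZ@1: {G} ∪ {A} = {A,G} (union, +1)
HMZ@1: {A,G} ∩ {G} = {G} (intersection, +0)
CHMZ@1: {C} ∪ {G} = {C,G} (union, +1)
BCHMZ@1: {A} ∪ {C,G} = {A,C,G} (union, +1)
HZ@2: {C} ∪ {A} = {A,C} (union, +1)
HMZ@2: {A,C} ∩ {C} = {C} (intersection, +0)
CHMZ@2: {T} ∪ {C} = {C,T} (union, +1)
BCHMZ@2: {A} ∪ {C,T} = {A,C,T} (union, +1)
HZ@3: {G} ∩ {G} = {G} (intersection, +0)
HMZ@3: {G} ∪ {A} = {A,G} (union, +1)
CHMZ@3: {G} ∩ {A,G} = {G} (intersection, +0)
BCHMZ@3: {G} ∩ {G} = {G} (intersection, +0)
HZ@4: {C} ∪ {G} = {C,G} (union, +1)
HMZ@4: {C,G} ∪ {A} = {A,C,G} (union, +1)
CHMZ@4: {A} ∩ {A,C,G} = {A} (intersection, +0)
BCHMZ@4: {A} ∩ {A} = {A} (intersection, +0)
HZ@5: {G} ∩ {G} = {G} (intersection, +0)
HMZ@5: {G} ∩ {G} = {G} (intersection, +0)
CHMZ@5: {G} ∩ {G} = {G} (intersection, +0)
BCHMZ@5: {G} ∩ {G} = {G} (intersection, +0)
HZ@6: {T} ∪ {G} = {G,T} (union, +1)
HMZ@6: {G,T} ∪ {A} = {A,G,T} (union, +1)
CHMZ@6: {A} ∩ {A,G,T} = {A} (intersection, +0)
BCHMZ@6: {C} ∪ {A} = {A,C} (union, +1)
HZ@7: {G} ∪ {C} = {C,G} (union, +1)
HMZ@7: {C,G} ∩ {C} = {C} (intersection, +0)
CHMZ@7: {A} ∪ {C} = {A,C} (union, +1)
BCHMZ@7: {A} ∩ {A,C} = {A} (intersection, +0)
per-site changes: [3, 3, 3, 1, 2, 0, 3, 2]; total = 17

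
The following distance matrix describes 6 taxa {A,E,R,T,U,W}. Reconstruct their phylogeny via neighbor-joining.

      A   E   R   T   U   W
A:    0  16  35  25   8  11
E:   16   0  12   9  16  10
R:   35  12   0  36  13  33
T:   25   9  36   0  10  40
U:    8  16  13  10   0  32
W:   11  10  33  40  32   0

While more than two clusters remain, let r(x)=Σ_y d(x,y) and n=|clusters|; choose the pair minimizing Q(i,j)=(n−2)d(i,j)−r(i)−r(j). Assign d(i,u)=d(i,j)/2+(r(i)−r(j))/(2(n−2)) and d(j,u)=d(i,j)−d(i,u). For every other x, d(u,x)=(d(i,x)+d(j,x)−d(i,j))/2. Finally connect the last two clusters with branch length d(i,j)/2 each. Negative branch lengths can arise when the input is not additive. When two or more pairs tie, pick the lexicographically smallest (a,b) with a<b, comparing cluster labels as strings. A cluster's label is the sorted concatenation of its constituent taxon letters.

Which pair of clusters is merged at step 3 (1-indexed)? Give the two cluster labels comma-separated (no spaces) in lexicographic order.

AW,E

1. join A+W (d=11, Q=-177) ⇒ AW; edges |A|=13/8, |W|=75/8
  updated: d(AW,E)=15/2, d(AW,R)=57/2, d(AW,T)=27, d(AW,U)=29/2
2. join T+U (d=10, Q=-211/2) ⇒ TU; edges |T|=39/4, |U|=1/4
  updated: d(AW,TU)=63/4, d(E,TU)=15/2, d(R,TU)=39/2
3. join AW+E (d=15/2, Q=-255/4) ⇒ AEW; edges |AW|=159/16, |E|=-39/16
  updated: d(AEW,R)=33/2, d(AEW,TU)=63/8
4. join AEW+R (d=33/2, Q=-351/8) ⇒ AERW; edges |AEW|=39/16, |R|=225/16
  updated: d(AERW,TU)=87/16
5. join AERW+TU (d=87/16) ⇒ AERTUW; edges |AERW|=87/32, |TU|=87/32
final tree: ((((A:13/8,W:75/8):159/16,E:-39/16):39/16,R:225/16):87/32,(T:39/4,U:1/4):87/32)
total length: 807/16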